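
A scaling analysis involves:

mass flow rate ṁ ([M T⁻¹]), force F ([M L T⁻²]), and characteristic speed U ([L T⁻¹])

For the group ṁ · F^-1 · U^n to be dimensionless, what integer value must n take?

1

Balance the L exponent: (1)·n from U, plus (0) − (1) = -1 from the rest, must sum to zero.
n − 1 = 0, so n = 1.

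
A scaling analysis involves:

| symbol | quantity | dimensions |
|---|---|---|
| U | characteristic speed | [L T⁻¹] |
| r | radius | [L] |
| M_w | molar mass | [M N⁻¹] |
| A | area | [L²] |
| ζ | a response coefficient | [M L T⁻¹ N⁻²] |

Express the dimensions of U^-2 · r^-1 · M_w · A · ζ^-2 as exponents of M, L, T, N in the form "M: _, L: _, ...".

Collect each base-dimension exponent across the product:
  M: −2·(0) − (0) + (1) + (0) − 2·(1) = -1
  L: −2·(1) − (1) + (0) + (2) − 2·(1) = -3
  T: −2·(-1) − (0) + (0) + (0) − 2·(-1) = 4
  N: −2·(0) − (0) + (-1) + (0) − 2·(-2) = 3
So the dimensions are [M⁻¹ L⁻³ T⁴ N³].

M: -1, L: -3, T: 4, N: 3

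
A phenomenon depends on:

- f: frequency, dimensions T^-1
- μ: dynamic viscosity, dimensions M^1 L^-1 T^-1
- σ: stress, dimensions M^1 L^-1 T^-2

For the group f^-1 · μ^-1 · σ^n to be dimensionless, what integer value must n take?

Balance the M exponent: (1)·n from σ, plus −(0) − (1) = -1 from the rest, must sum to zero.
n − 1 = 0, so n = 1.

1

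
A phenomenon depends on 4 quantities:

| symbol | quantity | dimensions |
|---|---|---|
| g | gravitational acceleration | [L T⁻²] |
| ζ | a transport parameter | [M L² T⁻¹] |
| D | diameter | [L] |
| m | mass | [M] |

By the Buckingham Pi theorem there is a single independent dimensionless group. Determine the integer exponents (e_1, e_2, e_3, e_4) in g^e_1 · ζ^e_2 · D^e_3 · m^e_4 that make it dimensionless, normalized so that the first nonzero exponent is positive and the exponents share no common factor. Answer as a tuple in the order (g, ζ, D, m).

M: e_1·(0) + e_2·(1) + e_3·(0) + e_4·(1) = 0
L: e_1·(1) + e_2·(2) + e_3·(1) + e_4·(0) = 0
T: e_1·(-2) + e_2·(-1) + e_3·(0) + e_4·(0) = 0
Solving this homogeneous linear system for the smallest-integer solution (first nonzero entry positive) gives (1, -2, 3, 2).

(1, -2, 3, 2)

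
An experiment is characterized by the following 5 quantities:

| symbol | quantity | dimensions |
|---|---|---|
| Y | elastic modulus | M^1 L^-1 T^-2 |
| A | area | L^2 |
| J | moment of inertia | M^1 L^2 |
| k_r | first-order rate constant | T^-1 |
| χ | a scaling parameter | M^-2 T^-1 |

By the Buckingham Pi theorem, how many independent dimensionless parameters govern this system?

There are 5 variables and 3 base dimensions (M, L, T).
The dimension matrix has rank 3.
Independent dimensionless groups: 5 − 3 = 2.

2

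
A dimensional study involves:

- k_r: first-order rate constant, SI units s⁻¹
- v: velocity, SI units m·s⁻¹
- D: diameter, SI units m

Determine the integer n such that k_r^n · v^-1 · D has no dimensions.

1

Balance the T exponent: (-1)·n from k_r, plus −(-1) + (0) = 1 from the rest, must sum to zero.
−n + 1 = 0, so n = 1.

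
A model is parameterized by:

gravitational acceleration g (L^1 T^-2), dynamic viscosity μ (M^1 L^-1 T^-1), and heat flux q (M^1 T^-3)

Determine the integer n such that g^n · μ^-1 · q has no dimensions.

-1

Balance the L exponent: (1)·n from g, plus −(-1) + (0) = 1 from the rest, must sum to zero.
n + 1 = 0, so n = -1.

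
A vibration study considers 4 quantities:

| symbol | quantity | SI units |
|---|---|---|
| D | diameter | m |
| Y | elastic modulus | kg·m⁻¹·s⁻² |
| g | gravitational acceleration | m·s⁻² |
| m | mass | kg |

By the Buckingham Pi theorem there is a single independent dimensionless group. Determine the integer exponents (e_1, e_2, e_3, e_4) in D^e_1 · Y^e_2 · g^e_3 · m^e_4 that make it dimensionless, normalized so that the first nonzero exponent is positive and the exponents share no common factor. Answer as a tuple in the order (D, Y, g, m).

(2, 1, -1, -1)

M: e_1·(0) + e_2·(1) + e_3·(0) + e_4·(1) = 0
L: e_1·(1) + e_2·(-1) + e_3·(1) + e_4·(0) = 0
T: e_1·(0) + e_2·(-2) + e_3·(-2) + e_4·(0) = 0
Solving this homogeneous linear system for the smallest-integer solution (first nonzero entry positive) gives (2, 1, -1, -1).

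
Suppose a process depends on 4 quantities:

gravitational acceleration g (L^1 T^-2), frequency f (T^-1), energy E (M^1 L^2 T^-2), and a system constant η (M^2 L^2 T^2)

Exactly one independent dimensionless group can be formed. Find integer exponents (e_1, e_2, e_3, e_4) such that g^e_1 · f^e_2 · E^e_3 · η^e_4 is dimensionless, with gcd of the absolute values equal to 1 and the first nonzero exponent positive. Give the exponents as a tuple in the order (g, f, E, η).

(2, 2, -2, 1)

M: e_1·(0) + e_2·(0) + e_3·(1) + e_4·(2) = 0
L: e_1·(1) + e_2·(0) + e_3·(2) + e_4·(2) = 0
T: e_1·(-2) + e_2·(-1) + e_3·(-2) + e_4·(2) = 0
Solving this homogeneous linear system for the smallest-integer solution (first nonzero entry positive) gives (2, 2, -2, 1).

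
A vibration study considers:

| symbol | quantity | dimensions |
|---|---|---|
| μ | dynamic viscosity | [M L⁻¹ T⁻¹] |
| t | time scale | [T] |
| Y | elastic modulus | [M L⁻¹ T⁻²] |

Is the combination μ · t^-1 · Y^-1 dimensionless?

Sum the exponent of each base dimension across the product:
  M: [μ]_M − [t]_M − [Y]_M = (1) − (0) − (1) = 0
  L: [μ]_L − [t]_L − [Y]_L = (-1) − (0) − (-1) = 0
  T: [μ]_T − [t]_T − [Y]_T = (-1) − (1) − (-2) = 0
All base exponents vanish — dimensionless.

yes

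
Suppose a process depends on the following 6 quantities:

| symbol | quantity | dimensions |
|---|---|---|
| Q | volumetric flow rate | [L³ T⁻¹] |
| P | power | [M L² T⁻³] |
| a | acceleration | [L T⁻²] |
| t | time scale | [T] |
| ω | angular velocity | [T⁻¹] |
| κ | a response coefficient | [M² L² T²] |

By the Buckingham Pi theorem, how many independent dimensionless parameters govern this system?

3

There are 6 variables and 3 base dimensions (M, L, T).
The dimension matrix has rank 3.
Independent dimensionless groups: 6 − 3 = 3.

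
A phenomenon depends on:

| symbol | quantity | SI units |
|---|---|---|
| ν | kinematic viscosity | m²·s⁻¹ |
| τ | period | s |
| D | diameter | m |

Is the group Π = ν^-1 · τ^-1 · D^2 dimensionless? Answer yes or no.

Sum the exponent of each base dimension across the product:
  M: −[ν]_M − [τ]_M + 2·[D]_M = −(0) − (0) + 2·(0) = 0
  L: −[ν]_L − [τ]_L + 2·[D]_L = −(2) − (0) + 2·(1) = 0
  T: −[ν]_T − [τ]_T + 2·[D]_T = −(-1) − (1) + 2·(0) = 0
  I: −[ν]_I − [τ]_I + 2·[D]_I = −(0) − (0) + 2·(0) = 0
All base exponents vanish — dimensionless.

yes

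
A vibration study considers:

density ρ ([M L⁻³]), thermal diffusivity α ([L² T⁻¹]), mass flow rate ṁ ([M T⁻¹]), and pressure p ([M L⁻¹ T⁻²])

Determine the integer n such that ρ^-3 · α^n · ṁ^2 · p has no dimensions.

Balance the L exponent: (2)·n from α, plus −3·(-3) + 2·(0) + (-1) = 8 from the rest, must sum to zero.
2n + 8 = 0, so n = -4.

-4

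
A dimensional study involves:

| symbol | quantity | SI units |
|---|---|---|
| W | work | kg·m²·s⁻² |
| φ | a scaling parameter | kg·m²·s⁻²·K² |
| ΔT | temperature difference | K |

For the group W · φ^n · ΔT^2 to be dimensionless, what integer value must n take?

-1

Balance the M exponent: (1)·n from φ, plus (1) + 2·(0) = 1 from the rest, must sum to zero.
n + 1 = 0, so n = -1.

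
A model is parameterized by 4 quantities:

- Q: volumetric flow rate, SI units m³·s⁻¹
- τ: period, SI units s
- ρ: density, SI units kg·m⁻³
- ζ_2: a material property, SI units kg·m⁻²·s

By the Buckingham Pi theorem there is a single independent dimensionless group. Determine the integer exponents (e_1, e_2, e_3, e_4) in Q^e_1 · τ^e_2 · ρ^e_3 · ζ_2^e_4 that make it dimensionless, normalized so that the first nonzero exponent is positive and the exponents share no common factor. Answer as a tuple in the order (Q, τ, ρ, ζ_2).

M: e_1·(0) + e_2·(0) + e_3·(1) + e_4·(1) = 0
L: e_1·(3) + e_2·(0) + e_3·(-3) + e_4·(-2) = 0
T: e_1·(-1) + e_2·(1) + e_3·(0) + e_4·(1) = 0
Solving this homogeneous linear system for the smallest-integer solution (first nonzero entry positive) gives (1, 4, 3, -3).

(1, 4, 3, -3)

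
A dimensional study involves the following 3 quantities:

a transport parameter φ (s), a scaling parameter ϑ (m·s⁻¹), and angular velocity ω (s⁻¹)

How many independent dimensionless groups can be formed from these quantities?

There are 3 variables and 2 base dimensions (L, T).
The dimension matrix has rank 2.
Independent dimensionless groups: 3 − 2 = 1.

1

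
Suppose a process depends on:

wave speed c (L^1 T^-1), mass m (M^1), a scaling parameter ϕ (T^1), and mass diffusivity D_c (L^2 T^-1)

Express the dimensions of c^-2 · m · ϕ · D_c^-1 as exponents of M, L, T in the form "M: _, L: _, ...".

M: 1, L: -4, T: 4

Collect each base-dimension exponent across the product:
  M: −2·(0) + (1) + (0) − (0) = 1
  L: −2·(1) + (0) + (0) − (2) = -4
  T: −2·(-1) + (0) + (1) − (-1) = 4
So the dimensions are [M L⁻⁴ T⁴].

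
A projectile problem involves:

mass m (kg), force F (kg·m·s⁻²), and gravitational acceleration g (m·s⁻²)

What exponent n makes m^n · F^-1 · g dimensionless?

1

Balance the M exponent: (1)·n from m, plus −(1) + (0) = -1 from the rest, must sum to zero.
n − 1 = 0, so n = 1.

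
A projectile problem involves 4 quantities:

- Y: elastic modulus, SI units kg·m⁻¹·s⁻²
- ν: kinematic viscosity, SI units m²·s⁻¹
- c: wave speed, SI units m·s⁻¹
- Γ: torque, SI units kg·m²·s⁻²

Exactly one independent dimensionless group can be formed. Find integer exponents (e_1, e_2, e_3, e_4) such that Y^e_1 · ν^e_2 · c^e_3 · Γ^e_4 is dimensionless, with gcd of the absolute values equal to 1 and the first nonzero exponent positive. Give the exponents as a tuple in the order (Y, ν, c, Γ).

(1, 3, -3, -1)

M: e_1·(1) + e_2·(0) + e_3·(0) + e_4·(1) = 0
L: e_1·(-1) + e_2·(2) + e_3·(1) + e_4·(2) = 0
T: e_1·(-2) + e_2·(-1) + e_3·(-1) + e_4·(-2) = 0
Solving this homogeneous linear system for the smallest-integer solution (first nonzero entry positive) gives (1, 3, -3, -1).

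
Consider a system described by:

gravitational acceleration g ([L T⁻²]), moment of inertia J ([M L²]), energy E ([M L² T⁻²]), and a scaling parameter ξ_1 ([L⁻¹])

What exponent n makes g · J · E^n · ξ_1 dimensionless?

-1

Balance the M exponent: (1)·n from E, plus (0) + (1) + (0) = 1 from the rest, must sum to zero.
n + 1 = 0, so n = -1.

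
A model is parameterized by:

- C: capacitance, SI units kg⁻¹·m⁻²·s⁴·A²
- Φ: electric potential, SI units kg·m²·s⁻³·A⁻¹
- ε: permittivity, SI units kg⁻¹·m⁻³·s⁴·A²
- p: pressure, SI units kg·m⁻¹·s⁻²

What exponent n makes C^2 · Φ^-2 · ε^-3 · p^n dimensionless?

1

Balance the M exponent: (1)·n from p, plus 2·(-1) − 2·(1) − 3·(-1) = -1 from the rest, must sum to zero.
n − 1 = 0, so n = 1.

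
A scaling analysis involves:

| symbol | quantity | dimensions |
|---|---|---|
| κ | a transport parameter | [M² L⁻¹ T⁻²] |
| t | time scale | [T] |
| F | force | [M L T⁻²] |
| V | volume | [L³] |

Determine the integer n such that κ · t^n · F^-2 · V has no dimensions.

Balance the T exponent: (1)·n from t, plus (-2) − 2·(-2) + (0) = 2 from the rest, must sum to zero.
n + 2 = 0, so n = -2.

-2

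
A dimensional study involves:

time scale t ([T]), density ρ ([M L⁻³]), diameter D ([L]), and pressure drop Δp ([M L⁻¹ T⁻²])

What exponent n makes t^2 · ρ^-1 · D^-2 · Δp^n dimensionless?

Balance the M exponent: (1)·n from Δp, plus 2·(0) − (1) − 2·(0) = -1 from the rest, must sum to zero.
n − 1 = 0, so n = 1.

1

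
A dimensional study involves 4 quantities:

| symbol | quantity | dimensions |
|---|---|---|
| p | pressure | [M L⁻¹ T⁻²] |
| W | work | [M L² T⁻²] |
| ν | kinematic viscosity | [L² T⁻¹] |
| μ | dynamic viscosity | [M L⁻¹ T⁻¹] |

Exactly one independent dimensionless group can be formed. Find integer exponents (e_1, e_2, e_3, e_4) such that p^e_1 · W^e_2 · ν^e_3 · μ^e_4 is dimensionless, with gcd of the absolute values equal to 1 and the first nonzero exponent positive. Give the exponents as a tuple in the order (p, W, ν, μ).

(1, 2, -3, -3)

M: e_1·(1) + e_2·(1) + e_3·(0) + e_4·(1) = 0
L: e_1·(-1) + e_2·(2) + e_3·(2) + e_4·(-1) = 0
T: e_1·(-2) + e_2·(-2) + e_3·(-1) + e_4·(-1) = 0
Solving this homogeneous linear system for the smallest-integer solution (first nonzero entry positive) gives (1, 2, -3, -3).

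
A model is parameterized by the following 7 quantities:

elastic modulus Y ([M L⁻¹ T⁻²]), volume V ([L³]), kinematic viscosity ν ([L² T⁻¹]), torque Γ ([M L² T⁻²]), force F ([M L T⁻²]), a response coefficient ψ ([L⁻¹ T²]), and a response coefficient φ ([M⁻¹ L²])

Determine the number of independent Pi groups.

4

There are 7 variables and 3 base dimensions (M, L, T).
The dimension matrix has rank 3.
Independent dimensionless groups: 7 − 3 = 4.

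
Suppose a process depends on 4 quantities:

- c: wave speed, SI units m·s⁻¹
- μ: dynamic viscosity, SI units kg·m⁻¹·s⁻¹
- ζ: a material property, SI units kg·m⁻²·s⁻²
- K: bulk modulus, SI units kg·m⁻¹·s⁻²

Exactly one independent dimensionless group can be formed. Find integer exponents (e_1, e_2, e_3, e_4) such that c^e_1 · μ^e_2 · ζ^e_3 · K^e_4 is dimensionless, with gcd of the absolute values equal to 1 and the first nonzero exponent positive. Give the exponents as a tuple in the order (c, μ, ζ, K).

(1, 1, 1, -2)

M: e_1·(0) + e_2·(1) + e_3·(1) + e_4·(1) = 0
L: e_1·(1) + e_2·(-1) + e_3·(-2) + e_4·(-1) = 0
T: e_1·(-1) + e_2·(-1) + e_3·(-2) + e_4·(-2) = 0
Solving this homogeneous linear system for the smallest-integer solution (first nonzero entry positive) gives (1, 1, 1, -2).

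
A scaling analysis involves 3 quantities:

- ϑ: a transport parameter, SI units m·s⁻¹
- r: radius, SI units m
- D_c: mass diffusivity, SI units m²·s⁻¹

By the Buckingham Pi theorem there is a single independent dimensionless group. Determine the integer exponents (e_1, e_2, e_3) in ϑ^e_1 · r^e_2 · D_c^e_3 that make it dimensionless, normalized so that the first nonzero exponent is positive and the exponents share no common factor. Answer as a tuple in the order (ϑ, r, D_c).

(1, 1, -1)

L: e_1·(1) + e_2·(1) + e_3·(2) = 0
T: e_1·(-1) + e_2·(0) + e_3·(-1) = 0
Solving this homogeneous linear system for the smallest-integer solution (first nonzero entry positive) gives (1, 1, -1).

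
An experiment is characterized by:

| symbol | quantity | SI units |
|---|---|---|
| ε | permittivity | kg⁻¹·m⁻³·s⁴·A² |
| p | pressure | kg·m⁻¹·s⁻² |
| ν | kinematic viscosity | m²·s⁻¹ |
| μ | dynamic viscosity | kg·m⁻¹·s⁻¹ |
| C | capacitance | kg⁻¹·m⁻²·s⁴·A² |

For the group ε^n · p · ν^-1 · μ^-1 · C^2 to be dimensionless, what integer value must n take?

-2

Balance the M exponent: (-1)·n from ε, plus (1) − (0) − (1) + 2·(-1) = -2 from the rest, must sum to zero.
−n − 2 = 0, so n = -2.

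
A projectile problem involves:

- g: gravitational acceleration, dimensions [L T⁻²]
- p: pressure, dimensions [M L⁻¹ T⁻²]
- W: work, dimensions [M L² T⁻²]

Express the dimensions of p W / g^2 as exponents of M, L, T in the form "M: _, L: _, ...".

Collect each base-dimension exponent across the product:
  M: −2·(0) + (1) + (1) = 2
  L: −2·(1) + (-1) + (2) = -1
  T: −2·(-2) + (-2) + (-2) = 0
So the dimensions are [M² L⁻¹].

M: 2, L: -1, T: 0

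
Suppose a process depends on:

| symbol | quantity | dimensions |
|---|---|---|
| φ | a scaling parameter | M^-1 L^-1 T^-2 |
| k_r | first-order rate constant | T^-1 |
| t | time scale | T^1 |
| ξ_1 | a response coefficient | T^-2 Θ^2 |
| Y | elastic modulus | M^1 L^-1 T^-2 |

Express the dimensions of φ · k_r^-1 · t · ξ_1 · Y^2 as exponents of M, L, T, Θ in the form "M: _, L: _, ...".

M: 1, L: -3, T: -6, Θ: 2

Collect each base-dimension exponent across the product:
  M: (-1) − (0) + (0) + (0) + 2·(1) = 1
  L: (-1) − (0) + (0) + (0) + 2·(-1) = -3
  T: (-2) − (-1) + (1) + (-2) + 2·(-2) = -6
  Θ: (0) − (0) + (0) + (2) + 2·(0) = 2
So the dimensions are [M L⁻³ T⁻⁶ Θ²].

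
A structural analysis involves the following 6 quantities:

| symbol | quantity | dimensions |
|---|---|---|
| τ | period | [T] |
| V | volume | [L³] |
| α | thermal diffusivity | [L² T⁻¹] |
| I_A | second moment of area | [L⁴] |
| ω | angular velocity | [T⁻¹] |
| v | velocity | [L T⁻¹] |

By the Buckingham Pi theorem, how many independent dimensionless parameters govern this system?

4

There are 6 variables and 2 base dimensions (L, T).
The dimension matrix has rank 2.
Independent dimensionless groups: 6 − 2 = 4.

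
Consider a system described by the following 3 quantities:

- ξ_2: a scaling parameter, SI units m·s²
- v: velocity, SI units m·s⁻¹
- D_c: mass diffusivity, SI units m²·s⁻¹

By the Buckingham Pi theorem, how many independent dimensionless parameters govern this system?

There are 3 variables and 2 base dimensions (L, T).
The dimension matrix has rank 2.
Independent dimensionless groups: 3 − 2 = 1.

1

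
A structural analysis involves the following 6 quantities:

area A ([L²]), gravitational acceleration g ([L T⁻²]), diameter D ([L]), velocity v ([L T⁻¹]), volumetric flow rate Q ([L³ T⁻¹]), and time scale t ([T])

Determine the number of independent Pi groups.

There are 6 variables and 2 base dimensions (L, T).
The dimension matrix has rank 2.
Independent dimensionless groups: 6 − 2 = 4.

4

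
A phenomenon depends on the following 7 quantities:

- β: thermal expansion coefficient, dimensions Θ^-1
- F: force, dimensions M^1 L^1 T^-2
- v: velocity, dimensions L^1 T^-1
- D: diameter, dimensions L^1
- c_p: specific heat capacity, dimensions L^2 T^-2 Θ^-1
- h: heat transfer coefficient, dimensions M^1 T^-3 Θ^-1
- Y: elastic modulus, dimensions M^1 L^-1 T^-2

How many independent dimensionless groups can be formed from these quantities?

3

There are 7 variables and 4 base dimensions (M, L, T, Θ).
The dimension matrix has rank 4.
Independent dimensionless groups: 7 − 4 = 3.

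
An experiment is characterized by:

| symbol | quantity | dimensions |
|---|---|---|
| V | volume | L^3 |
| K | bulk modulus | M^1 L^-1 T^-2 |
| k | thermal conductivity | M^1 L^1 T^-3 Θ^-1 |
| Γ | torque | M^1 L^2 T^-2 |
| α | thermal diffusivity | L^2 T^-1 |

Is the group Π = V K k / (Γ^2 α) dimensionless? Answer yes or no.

Sum the exponent of each base dimension across the product:
  M: [V]_M + [K]_M + [k]_M − 2·[Γ]_M − [α]_M = (0) + (1) + (1) − 2·(1) − (0) = 0
  L: [V]_L + [K]_L + [k]_L − 2·[Γ]_L − [α]_L = (3) + (-1) + (1) − 2·(2) − (2) = -3
  T: [V]_T + [K]_T + [k]_T − 2·[Γ]_T − [α]_T = (0) + (-2) + (-3) − 2·(-2) − (-1) = 0
  Θ: [V]_Θ + [K]_Θ + [k]_Θ − 2·[Γ]_Θ − [α]_Θ = (0) + (0) + (-1) − 2·(0) − (0) = -1
Net dimensions [L⁻³ Θ⁻¹] ≠ [1] — not dimensionless.

no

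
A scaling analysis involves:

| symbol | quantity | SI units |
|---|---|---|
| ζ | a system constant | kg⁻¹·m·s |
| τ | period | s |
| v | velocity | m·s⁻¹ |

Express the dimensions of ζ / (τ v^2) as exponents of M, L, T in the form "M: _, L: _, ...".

M: -1, L: -1, T: 2

Collect each base-dimension exponent across the product:
  M: (-1) − (0) − 2·(0) = -1
  L: (1) − (0) − 2·(1) = -1
  T: (1) − (1) − 2·(-1) = 2
So the dimensions are [M⁻¹ L⁻¹ T²].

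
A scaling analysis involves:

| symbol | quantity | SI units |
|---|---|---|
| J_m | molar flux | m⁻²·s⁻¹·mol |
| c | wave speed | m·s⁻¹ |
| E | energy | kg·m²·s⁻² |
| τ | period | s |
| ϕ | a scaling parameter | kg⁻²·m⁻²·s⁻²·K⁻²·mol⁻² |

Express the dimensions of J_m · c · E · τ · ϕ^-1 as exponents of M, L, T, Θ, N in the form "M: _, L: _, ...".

M: 3, L: 3, T: -1, Θ: 2, N: 3

Collect each base-dimension exponent across the product:
  M: (0) + (0) + (1) + (0) − (-2) = 3
  L: (-2) + (1) + (2) + (0) − (-2) = 3
  T: (-1) + (-1) + (-2) + (1) − (-2) = -1
  Θ: (0) + (0) + (0) + (0) − (-2) = 2
  N: (1) + (0) + (0) + (0) − (-2) = 3
So the dimensions are [M³ L³ T⁻¹ Θ² N³].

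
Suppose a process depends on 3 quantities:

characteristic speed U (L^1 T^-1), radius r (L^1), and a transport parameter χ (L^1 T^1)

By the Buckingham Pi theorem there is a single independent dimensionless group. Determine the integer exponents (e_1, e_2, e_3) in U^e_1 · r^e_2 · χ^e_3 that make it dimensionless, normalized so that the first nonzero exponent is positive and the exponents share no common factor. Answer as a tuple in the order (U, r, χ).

(1, -2, 1)

L: e_1·(1) + e_2·(1) + e_3·(1) = 0
T: e_1·(-1) + e_2·(0) + e_3·(1) = 0
Solving this homogeneous linear system for the smallest-integer solution (first nonzero entry positive) gives (1, -2, 1).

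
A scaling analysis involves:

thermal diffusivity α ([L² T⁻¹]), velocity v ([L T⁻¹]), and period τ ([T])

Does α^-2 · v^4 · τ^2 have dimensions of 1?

yes

Sum the exponent of each base dimension across the product:
  L: −2·[α]_L + 4·[v]_L + 2·[τ]_L = −2·(2) + 4·(1) + 2·(0) = 0
  T: −2·[α]_T + 4·[v]_T + 2·[τ]_T = −2·(-1) + 4·(-1) + 2·(1) = 0
All base exponents vanish — dimensionless.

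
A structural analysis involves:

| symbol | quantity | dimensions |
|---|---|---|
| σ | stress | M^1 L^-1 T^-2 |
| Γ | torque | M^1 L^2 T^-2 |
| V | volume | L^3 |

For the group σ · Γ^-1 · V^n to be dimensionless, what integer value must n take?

Balance the L exponent: (3)·n from V, plus (-1) − (2) = -3 from the rest, must sum to zero.
3n − 3 = 0, so n = 1.

1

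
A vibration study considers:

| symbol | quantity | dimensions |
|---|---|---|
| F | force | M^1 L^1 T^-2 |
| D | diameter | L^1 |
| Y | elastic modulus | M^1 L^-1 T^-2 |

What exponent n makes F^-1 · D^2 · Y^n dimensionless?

Balance the M exponent: (1)·n from Y, plus −(1) + 2·(0) = -1 from the rest, must sum to zero.
n − 1 = 0, so n = 1.

1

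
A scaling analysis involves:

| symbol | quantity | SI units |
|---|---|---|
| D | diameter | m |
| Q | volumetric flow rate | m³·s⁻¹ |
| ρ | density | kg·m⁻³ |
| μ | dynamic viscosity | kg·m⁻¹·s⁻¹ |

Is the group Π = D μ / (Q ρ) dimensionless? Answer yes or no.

yes

Sum the exponent of each base dimension across the product:
  M: [D]_M − [Q]_M − [ρ]_M + [μ]_M = (0) − (0) − (1) + (1) = 0
  L: [D]_L − [Q]_L − [ρ]_L + [μ]_L = (1) − (3) − (-3) + (-1) = 0
  T: [D]_T − [Q]_T − [ρ]_T + [μ]_T = (0) − (-1) − (0) + (-1) = 0
  Θ: [D]_Θ − [Q]_Θ − [ρ]_Θ + [μ]_Θ = (0) − (0) − (0) + (0) = 0
All base exponents vanish — dimensionless.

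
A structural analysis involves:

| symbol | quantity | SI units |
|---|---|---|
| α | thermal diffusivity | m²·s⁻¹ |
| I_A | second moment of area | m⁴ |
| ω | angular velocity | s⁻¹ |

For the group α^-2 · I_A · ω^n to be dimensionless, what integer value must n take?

Balance the T exponent: (-1)·n from ω, plus −2·(-1) + (0) = 2 from the rest, must sum to zero.
−n + 2 = 0, so n = 2.

2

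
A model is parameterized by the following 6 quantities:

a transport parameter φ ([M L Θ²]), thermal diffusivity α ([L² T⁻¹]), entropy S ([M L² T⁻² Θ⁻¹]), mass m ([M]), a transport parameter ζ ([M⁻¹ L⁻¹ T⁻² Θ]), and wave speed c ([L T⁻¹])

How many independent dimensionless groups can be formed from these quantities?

There are 6 variables and 4 base dimensions (M, L, T, Θ).
The dimension matrix has rank 4.
Independent dimensionless groups: 6 − 4 = 2.

2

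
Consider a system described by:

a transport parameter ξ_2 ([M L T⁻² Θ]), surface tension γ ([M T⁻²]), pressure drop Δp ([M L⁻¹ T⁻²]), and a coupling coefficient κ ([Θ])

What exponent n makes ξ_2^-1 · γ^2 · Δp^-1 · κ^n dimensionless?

Balance the Θ exponent: (1)·n from κ, plus −(1) + 2·(0) − (0) = -1 from the rest, must sum to zero.
n − 1 = 0, so n = 1.

1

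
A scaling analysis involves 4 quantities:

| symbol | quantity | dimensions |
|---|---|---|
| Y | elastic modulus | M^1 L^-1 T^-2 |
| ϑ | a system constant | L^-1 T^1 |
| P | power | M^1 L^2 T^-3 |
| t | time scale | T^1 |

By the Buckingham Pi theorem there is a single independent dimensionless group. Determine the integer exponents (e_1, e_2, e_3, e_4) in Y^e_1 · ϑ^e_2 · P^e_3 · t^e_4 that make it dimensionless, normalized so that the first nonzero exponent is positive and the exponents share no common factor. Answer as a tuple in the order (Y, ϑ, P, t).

M: e_1·(1) + e_2·(0) + e_3·(1) + e_4·(0) = 0
L: e_1·(-1) + e_2·(-1) + e_3·(2) + e_4·(0) = 0
T: e_1·(-2) + e_2·(1) + e_3·(-3) + e_4·(1) = 0
Solving this homogeneous linear system for the smallest-integer solution (first nonzero entry positive) gives (1, -3, -1, 2).

(1, -3, -1, 2)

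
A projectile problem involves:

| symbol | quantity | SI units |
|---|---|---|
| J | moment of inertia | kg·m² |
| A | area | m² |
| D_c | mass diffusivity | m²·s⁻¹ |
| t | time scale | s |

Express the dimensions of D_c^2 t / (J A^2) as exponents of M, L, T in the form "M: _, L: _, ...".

M: -1, L: -2, T: -1

Collect each base-dimension exponent across the product:
  M: −(1) − 2·(0) + 2·(0) + (0) = -1
  L: −(2) − 2·(2) + 2·(2) + (0) = -2
  T: −(0) − 2·(0) + 2·(-1) + (1) = -1
So the dimensions are [M⁻¹ L⁻² T⁻¹].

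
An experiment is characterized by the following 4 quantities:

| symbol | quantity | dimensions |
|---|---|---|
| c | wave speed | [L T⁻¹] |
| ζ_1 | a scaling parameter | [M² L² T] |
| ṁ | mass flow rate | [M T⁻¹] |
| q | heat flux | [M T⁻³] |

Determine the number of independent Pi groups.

1

There are 4 variables and 3 base dimensions (M, L, T).
The dimension matrix has rank 3.
Independent dimensionless groups: 4 − 3 = 1.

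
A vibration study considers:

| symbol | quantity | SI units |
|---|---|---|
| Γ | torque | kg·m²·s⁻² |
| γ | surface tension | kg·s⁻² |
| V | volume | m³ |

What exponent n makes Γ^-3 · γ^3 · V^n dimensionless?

Balance the L exponent: (3)·n from V, plus −3·(2) + 3·(0) = -6 from the rest, must sum to zero.
3n − 6 = 0, so n = 2.

2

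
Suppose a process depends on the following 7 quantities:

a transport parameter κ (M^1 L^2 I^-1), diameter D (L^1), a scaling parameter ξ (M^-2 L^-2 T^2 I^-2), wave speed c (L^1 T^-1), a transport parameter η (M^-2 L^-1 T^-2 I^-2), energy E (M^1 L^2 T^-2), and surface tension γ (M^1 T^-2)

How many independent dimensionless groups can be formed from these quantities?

There are 7 variables and 4 base dimensions (M, L, T, I).
The dimension matrix has rank 4.
Independent dimensionless groups: 7 − 4 = 3.

3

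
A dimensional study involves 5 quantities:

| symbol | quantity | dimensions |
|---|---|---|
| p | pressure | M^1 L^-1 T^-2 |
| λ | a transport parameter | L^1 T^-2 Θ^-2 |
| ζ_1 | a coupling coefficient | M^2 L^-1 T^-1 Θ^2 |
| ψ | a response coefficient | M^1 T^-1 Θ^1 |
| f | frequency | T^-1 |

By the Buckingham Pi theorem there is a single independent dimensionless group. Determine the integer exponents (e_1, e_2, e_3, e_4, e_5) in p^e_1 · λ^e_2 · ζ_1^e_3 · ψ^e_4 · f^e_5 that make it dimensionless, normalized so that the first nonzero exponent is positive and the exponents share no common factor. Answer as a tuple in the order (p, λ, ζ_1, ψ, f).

M: e_1·(1) + e_2·(0) + e_3·(2) + e_4·(1) + e_5·(0) = 0
L: e_1·(-1) + e_2·(1) + e_3·(-1) + e_4·(0) + e_5·(0) = 0
T: e_1·(-2) + e_2·(-2) + e_3·(-1) + e_4·(-1) + e_5·(-1) = 0
Θ: e_1·(0) + e_2·(-2) + e_3·(2) + e_4·(1) + e_5·(0) = 0
Solving this homogeneous linear system for the smallest-integer solution (first nonzero entry positive) gives (2, -1, -3, 4, -3).

(2, -1, -3, 4, -3)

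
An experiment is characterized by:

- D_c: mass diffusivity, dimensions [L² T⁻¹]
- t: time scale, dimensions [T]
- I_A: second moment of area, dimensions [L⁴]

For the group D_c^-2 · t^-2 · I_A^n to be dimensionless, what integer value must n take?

Balance the L exponent: (4)·n from I_A, plus −2·(2) − 2·(0) = -4 from the rest, must sum to zero.
4n − 4 = 0, so n = 1.

1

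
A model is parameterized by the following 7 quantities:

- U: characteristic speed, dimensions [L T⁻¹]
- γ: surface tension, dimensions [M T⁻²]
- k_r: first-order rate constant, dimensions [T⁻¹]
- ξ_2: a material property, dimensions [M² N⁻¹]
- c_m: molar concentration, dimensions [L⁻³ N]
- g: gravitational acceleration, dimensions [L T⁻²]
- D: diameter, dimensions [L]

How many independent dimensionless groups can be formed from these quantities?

There are 7 variables and 4 base dimensions (M, L, T, N).
The dimension matrix has rank 4.
Independent dimensionless groups: 7 − 4 = 3.

3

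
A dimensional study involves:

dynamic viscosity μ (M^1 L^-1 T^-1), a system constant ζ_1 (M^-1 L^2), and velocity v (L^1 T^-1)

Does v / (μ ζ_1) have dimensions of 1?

yes

Sum the exponent of each base dimension across the product:
  M: −[μ]_M − [ζ_1]_M + [v]_M = −(1) − (-1) + (0) = 0
  L: −[μ]_L − [ζ_1]_L + [v]_L = −(-1) − (2) + (1) = 0
  T: −[μ]_T − [ζ_1]_T + [v]_T = −(-1) − (0) + (-1) = 0
All base exponents vanish — dimensionless.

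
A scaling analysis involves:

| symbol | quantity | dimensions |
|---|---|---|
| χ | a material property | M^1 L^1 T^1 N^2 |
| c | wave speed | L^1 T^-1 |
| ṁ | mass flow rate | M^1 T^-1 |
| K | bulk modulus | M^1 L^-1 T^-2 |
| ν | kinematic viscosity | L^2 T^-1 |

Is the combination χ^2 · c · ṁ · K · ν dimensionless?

Sum the exponent of each base dimension across the product:
  M: 2·[χ]_M + [c]_M + [ṁ]_M + [K]_M + [ν]_M = 2·(1) + (0) + (1) + (1) + (0) = 4
  L: 2·[χ]_L + [c]_L + [ṁ]_L + [K]_L + [ν]_L = 2·(1) + (1) + (0) + (-1) + (2) = 4
  T: 2·[χ]_T + [c]_T + [ṁ]_T + [K]_T + [ν]_T = 2·(1) + (-1) + (-1) + (-2) + (-1) = -3
  N: 2·[χ]_N + [c]_N + [ṁ]_N + [K]_N + [ν]_N = 2·(2) + (0) + (0) + (0) + (0) = 4
Net dimensions [M⁴ L⁴ T⁻³ N⁴] ≠ [1] — not dimensionless.

no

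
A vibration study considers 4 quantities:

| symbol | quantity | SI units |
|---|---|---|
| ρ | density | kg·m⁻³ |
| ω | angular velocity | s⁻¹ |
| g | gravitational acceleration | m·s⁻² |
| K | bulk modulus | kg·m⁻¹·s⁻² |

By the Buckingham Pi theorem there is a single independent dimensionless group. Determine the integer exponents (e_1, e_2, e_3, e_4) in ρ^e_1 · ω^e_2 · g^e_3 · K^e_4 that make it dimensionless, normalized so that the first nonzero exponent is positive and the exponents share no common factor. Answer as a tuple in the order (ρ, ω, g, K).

(1, -2, 2, -1)

M: e_1·(1) + e_2·(0) + e_3·(0) + e_4·(1) = 0
L: e_1·(-3) + e_2·(0) + e_3·(1) + e_4·(-1) = 0
T: e_1·(0) + e_2·(-1) + e_3·(-2) + e_4·(-2) = 0
Solving this homogeneous linear system for the smallest-integer solution (first nonzero entry positive) gives (1, -2, 2, -1).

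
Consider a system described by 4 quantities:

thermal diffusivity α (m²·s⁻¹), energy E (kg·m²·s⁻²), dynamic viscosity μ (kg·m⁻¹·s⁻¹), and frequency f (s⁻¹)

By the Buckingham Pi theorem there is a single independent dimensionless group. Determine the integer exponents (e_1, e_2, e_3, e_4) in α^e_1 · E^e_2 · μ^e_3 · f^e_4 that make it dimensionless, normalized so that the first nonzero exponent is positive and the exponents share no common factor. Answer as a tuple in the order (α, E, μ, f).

(3, -2, 2, -1)

M: e_1·(0) + e_2·(1) + e_3·(1) + e_4·(0) = 0
L: e_1·(2) + e_2·(2) + e_3·(-1) + e_4·(0) = 0
T: e_1·(-1) + e_2·(-2) + e_3·(-1) + e_4·(-1) = 0
Solving this homogeneous linear system for the smallest-integer solution (first nonzero entry positive) gives (3, -2, 2, -1).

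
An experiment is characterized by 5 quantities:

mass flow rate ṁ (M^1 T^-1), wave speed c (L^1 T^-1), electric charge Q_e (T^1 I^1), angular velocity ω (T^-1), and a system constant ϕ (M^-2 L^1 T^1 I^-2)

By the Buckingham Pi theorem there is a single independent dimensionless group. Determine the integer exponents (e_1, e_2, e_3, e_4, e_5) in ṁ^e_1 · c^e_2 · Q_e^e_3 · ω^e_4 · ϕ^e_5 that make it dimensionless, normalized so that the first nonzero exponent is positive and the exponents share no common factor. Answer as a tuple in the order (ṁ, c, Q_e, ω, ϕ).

(2, -1, 2, 2, 1)

M: e_1·(1) + e_2·(0) + e_3·(0) + e_4·(0) + e_5·(-2) = 0
L: e_1·(0) + e_2·(1) + e_3·(0) + e_4·(0) + e_5·(1) = 0
T: e_1·(-1) + e_2·(-1) + e_3·(1) + e_4·(-1) + e_5·(1) = 0
I: e_1·(0) + e_2·(0) + e_3·(1) + e_4·(0) + e_5·(-2) = 0
Solving this homogeneous linear system for the smallest-integer solution (first nonzero entry positive) gives (2, -1, 2, 2, 1).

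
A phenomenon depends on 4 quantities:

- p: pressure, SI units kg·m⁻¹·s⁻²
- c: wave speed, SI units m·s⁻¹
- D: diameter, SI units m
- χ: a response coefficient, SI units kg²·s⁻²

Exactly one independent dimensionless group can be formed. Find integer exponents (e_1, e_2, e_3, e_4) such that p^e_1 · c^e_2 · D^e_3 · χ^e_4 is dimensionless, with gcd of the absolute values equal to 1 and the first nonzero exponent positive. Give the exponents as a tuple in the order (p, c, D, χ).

(2, -2, 4, -1)

M: e_1·(1) + e_2·(0) + e_3·(0) + e_4·(2) = 0
L: e_1·(-1) + e_2·(1) + e_3·(1) + e_4·(0) = 0
T: e_1·(-2) + e_2·(-1) + e_3·(0) + e_4·(-2) = 0
Solving this homogeneous linear system for the smallest-integer solution (first nonzero entry positive) gives (2, -2, 4, -1).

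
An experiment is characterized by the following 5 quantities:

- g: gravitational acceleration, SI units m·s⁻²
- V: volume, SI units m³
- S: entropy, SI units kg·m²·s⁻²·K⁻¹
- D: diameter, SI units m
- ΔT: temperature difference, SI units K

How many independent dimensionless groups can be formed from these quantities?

There are 5 variables and 4 base dimensions (M, L, T, Θ).
The dimension matrix has rank 4.
Independent dimensionless groups: 5 − 4 = 1.

1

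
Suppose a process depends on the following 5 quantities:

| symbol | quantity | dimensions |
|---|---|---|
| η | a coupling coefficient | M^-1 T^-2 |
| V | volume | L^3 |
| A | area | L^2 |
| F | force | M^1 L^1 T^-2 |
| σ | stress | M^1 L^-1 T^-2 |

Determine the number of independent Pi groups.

2

There are 5 variables and 3 base dimensions (M, L, T).
The dimension matrix has rank 3.
Independent dimensionless groups: 5 − 3 = 2.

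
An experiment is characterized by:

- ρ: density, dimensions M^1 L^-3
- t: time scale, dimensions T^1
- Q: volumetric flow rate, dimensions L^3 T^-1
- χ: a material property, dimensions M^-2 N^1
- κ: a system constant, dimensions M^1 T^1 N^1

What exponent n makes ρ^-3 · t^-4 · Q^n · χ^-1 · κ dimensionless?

Balance the L exponent: (3)·n from Q, plus −3·(-3) − 4·(0) − (0) + (0) = 9 from the rest, must sum to zero.
3n + 9 = 0, so n = -3.

-3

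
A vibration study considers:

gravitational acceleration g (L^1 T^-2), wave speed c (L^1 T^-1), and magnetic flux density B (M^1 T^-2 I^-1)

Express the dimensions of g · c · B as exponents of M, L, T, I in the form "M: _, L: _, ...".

Collect each base-dimension exponent across the product:
  M: (0) + (0) + (1) = 1
  L: (1) + (1) + (0) = 2
  T: (-2) + (-1) + (-2) = -5
  I: (0) + (0) + (-1) = -1
So the dimensions are [M L² T⁻⁵ I⁻¹].

M: 1, L: 2, T: -5, I: -1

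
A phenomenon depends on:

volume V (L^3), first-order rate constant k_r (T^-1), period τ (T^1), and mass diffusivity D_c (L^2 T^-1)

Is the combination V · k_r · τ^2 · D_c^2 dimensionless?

Sum the exponent of each base dimension across the product:
  L: [V]_L + [k_r]_L + 2·[τ]_L + 2·[D_c]_L = (3) + (0) + 2·(0) + 2·(2) = 7
  T: [V]_T + [k_r]_T + 2·[τ]_T + 2·[D_c]_T = (0) + (-1) + 2·(1) + 2·(-1) = -1
Net dimensions [L⁷ T⁻¹] ≠ [1] — not dimensionless.

no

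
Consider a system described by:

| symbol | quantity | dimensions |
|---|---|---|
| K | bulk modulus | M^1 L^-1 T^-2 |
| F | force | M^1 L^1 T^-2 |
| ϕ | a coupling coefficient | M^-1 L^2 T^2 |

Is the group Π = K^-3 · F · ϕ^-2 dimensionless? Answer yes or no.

yes

Sum the exponent of each base dimension across the product:
  M: −3·[K]_M + [F]_M − 2·[ϕ]_M = −3·(1) + (1) − 2·(-1) = 0
  L: −3·[K]_L + [F]_L − 2·[ϕ]_L = −3·(-1) + (1) − 2·(2) = 0
  T: −3·[K]_T + [F]_T − 2·[ϕ]_T = −3·(-2) + (-2) − 2·(2) = 0
All base exponents vanish — dimensionless.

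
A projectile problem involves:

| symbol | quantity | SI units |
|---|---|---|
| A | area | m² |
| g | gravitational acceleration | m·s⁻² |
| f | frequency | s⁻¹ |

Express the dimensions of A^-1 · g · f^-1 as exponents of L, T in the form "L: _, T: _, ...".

L: -1, T: -1

Collect each base-dimension exponent across the product:
  L: −(2) + (1) − (0) = -1
  T: −(0) + (-2) − (-1) = -1
So the dimensions are [L⁻¹ T⁻¹].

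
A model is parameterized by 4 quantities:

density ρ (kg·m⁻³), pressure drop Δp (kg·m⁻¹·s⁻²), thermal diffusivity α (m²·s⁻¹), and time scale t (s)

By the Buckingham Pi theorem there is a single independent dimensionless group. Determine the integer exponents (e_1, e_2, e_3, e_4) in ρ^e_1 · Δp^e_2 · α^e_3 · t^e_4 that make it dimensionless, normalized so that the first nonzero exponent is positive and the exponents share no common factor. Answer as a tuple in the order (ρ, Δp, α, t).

M: e_1·(1) + e_2·(1) + e_3·(0) + e_4·(0) = 0
L: e_1·(-3) + e_2·(-1) + e_3·(2) + e_4·(0) = 0
T: e_1·(0) + e_2·(-2) + e_3·(-1) + e_4·(1) = 0
Solving this homogeneous linear system for the smallest-integer solution (first nonzero entry positive) gives (1, -1, 1, -1).

(1, -1, 1, -1)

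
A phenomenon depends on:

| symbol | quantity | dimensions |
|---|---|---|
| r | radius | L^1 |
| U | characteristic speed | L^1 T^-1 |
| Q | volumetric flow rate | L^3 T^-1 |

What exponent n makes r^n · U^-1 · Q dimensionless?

Balance the L exponent: (1)·n from r, plus −(1) + (3) = 2 from the rest, must sum to zero.
n + 2 = 0, so n = -2.

-2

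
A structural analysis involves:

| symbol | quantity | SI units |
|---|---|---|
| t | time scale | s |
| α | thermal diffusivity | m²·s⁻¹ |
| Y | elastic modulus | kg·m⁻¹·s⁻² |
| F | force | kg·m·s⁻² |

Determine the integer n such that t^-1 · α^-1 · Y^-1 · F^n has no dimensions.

1

Balance the M exponent: (1)·n from F, plus −(0) − (0) − (1) = -1 from the rest, must sum to zero.
n − 1 = 0, so n = 1.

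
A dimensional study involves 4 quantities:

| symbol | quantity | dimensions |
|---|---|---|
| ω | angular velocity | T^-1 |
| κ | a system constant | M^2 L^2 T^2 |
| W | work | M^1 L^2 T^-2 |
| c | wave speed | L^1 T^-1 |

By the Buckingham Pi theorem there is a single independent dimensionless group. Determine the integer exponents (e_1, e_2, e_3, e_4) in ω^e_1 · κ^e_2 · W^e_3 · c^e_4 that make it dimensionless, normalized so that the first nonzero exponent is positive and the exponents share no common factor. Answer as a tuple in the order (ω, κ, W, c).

(4, 1, -2, 2)

M: e_1·(0) + e_2·(2) + e_3·(1) + e_4·(0) = 0
L: e_1·(0) + e_2·(2) + e_3·(2) + e_4·(1) = 0
T: e_1·(-1) + e_2·(2) + e_3·(-2) + e_4·(-1) = 0
Solving this homogeneous linear system for the smallest-integer solution (first nonzero entry positive) gives (4, 1, -2, 2).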